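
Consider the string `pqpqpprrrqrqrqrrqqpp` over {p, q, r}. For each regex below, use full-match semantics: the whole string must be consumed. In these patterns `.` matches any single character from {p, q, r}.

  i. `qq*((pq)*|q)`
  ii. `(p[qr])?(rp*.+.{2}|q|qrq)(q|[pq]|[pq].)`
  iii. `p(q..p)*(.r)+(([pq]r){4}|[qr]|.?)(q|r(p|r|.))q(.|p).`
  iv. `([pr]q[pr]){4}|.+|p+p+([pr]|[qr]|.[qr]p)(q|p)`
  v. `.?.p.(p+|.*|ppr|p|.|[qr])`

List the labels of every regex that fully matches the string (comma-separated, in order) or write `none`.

iii, iv, v

i → no match — must start with `q`
ii → no match
iii → match
iv → match
v → match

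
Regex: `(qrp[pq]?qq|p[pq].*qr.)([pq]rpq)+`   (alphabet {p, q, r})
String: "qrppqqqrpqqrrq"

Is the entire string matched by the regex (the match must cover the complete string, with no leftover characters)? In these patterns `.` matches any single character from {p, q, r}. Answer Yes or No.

No

Every match must end with "rpq", but "qrppqqqrpqqrrq" does not.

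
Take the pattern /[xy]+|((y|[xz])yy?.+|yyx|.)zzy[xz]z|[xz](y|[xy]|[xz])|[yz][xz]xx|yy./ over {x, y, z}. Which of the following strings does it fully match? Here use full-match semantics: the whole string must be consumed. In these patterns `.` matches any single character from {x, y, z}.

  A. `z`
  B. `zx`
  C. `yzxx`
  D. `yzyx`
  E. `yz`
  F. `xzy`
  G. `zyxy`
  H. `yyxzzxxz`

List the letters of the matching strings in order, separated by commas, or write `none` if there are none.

B, C

A → no match
B → match
C → match
D → no match
E → no match
F → no match
G → no match
H → no match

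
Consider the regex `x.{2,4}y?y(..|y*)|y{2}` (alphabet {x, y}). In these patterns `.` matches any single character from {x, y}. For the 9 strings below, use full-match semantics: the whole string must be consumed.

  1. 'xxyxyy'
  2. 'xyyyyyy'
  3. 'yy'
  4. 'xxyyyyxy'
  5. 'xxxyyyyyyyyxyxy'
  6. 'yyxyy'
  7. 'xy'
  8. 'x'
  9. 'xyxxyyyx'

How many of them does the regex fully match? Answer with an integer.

5

1 → match
2 → match
3 → match
4 → match
5 → no match
6 → no match
7 → no match
8 → no match
9 → match
Total matched: 5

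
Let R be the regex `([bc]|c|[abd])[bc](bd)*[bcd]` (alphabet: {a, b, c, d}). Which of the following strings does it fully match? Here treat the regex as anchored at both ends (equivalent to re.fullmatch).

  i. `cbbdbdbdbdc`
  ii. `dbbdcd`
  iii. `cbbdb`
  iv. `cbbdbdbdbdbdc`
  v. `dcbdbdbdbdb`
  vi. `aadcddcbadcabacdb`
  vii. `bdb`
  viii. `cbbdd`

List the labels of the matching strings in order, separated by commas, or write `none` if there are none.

i → match
ii → no match
iii → match
iv → match
v → match
vi → no match
vii → no match
viii → match

i, iii, iv, v, viii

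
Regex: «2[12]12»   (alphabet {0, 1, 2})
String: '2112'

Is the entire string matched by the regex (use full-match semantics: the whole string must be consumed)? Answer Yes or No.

Yes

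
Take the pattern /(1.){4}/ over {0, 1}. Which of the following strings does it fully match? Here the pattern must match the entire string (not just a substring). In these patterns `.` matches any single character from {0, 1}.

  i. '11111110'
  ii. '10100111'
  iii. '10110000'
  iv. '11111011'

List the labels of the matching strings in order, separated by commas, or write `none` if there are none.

i, iv

i → match
ii → no match
iii → no match
iv → match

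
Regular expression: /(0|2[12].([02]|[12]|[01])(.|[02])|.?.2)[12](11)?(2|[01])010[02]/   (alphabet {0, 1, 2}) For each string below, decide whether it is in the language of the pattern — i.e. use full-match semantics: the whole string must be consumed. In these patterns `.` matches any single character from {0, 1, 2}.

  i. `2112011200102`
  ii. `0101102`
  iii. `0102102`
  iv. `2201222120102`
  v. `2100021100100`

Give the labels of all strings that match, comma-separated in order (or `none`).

v

i → no match
ii → no match
iii → no match
iv → no match
v → match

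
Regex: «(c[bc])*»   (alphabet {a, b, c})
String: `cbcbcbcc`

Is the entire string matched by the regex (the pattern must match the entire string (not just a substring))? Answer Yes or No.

Yes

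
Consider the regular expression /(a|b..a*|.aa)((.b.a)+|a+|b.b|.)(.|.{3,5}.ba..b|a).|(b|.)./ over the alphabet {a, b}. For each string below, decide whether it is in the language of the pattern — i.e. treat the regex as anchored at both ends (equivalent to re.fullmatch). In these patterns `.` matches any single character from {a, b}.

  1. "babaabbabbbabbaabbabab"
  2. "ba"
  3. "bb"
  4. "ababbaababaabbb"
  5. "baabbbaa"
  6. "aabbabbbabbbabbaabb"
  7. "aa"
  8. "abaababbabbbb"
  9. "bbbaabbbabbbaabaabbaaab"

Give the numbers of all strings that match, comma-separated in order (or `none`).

1 → no match
2. "ba" → match
3. "bb" → match
4 → match
5. "baabbbaa" → match
6 → match
7. "aa" → match
8 → match
9 → match

2, 3, 4, 5, 6, 7, 8, 9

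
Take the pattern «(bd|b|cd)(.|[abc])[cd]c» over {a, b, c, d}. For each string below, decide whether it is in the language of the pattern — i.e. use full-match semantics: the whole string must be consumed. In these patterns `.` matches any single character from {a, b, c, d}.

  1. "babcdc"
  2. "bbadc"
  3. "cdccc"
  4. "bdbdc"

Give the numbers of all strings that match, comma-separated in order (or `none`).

3, 4

1 → no match
2 → no match
3 → match
4 → match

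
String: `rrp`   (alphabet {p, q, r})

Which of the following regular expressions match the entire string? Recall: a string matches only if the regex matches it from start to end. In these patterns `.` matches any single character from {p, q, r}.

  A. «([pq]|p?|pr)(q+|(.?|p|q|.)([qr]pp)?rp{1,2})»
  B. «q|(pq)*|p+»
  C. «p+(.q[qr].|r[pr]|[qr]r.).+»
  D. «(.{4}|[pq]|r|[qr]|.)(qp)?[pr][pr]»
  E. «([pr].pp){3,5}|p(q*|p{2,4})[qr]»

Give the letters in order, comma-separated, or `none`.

A → match
B → no match
C → no match — must start with `p`
D → match
E → no match

A, D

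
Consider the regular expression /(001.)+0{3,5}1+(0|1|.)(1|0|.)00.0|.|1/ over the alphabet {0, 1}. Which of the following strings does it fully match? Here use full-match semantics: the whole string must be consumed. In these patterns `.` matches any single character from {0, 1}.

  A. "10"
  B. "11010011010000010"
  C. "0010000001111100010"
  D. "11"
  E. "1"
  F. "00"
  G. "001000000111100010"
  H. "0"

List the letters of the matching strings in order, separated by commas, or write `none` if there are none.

C, E, G, H

A → no match
B → no match
C → match
D → no match
E → match
F → no match
G → match
H → match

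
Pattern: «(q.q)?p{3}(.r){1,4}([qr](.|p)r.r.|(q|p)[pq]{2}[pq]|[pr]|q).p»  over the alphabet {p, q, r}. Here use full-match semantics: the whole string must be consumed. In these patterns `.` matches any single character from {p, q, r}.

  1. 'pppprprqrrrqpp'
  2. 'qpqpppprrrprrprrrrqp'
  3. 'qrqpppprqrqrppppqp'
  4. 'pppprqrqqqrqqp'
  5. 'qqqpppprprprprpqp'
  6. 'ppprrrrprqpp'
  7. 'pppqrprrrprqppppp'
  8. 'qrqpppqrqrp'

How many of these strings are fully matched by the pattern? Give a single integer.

1 → match
2 → match
3 → match
4 → no match
5 → match
6 → match
7 → match
8 → match
Total matched: 7

7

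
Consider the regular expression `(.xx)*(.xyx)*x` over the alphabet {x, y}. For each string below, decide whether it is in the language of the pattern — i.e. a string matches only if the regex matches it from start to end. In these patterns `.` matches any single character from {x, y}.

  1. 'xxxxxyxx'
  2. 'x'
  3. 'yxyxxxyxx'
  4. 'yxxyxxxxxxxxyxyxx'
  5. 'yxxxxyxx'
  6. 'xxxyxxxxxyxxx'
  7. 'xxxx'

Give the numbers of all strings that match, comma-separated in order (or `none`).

1. 'xxxxxyxx' → match
2. 'x' → match
3. 'yxyxxxyxx' → match
4 → match
5. 'yxxxxyxx' → match
6 → match
7. 'xxxx' → match

1, 2, 3, 4, 5, 6, 7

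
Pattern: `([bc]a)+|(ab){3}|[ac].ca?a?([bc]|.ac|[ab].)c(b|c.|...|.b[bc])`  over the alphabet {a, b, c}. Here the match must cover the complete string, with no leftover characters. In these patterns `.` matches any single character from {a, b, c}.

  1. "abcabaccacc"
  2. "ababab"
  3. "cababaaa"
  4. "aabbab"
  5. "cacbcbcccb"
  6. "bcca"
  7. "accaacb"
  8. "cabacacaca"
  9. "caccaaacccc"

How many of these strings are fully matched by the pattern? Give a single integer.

4

1. "abcabaccacc" → match
2. "ababab" → match
3. "cababaaa" → no match
4. "aabbab" → no match
5. "cacbcbcccb" → no match
6. "bcca" → no match
7. "accaacb" → match
8. "cabacacaca" → match
9. "caccaaacccc" → no match
Total matched: 4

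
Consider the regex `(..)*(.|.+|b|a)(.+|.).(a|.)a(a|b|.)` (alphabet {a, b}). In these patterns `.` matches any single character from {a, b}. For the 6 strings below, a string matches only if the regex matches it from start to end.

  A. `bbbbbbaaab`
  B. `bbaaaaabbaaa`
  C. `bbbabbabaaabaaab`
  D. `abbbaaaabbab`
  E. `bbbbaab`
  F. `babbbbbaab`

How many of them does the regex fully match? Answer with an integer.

A → match
B → match
C → match
D → match
E → match
F → match
Total matched: 6

6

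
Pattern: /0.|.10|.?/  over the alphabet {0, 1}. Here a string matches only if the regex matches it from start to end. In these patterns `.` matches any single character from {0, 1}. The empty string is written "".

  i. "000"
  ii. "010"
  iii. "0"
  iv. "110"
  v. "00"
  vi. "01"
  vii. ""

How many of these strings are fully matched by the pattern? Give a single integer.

i → no match
ii → match
iii → match
iv → match
v → match
vi → match
vii → match
Total matched: 6

6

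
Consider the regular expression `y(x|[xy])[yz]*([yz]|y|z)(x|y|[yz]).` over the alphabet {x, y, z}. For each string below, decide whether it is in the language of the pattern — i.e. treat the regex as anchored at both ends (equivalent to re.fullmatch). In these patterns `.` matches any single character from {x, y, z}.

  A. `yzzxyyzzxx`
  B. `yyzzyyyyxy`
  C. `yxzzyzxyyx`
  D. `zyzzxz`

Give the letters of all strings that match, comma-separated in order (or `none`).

B

A. `yzzxyyzzxx` → no match
B. `yyzzyyyyxy` → match
C. `yxzzyzxyyx` → no match
D. `zyzzxz` → no match — must start with `y`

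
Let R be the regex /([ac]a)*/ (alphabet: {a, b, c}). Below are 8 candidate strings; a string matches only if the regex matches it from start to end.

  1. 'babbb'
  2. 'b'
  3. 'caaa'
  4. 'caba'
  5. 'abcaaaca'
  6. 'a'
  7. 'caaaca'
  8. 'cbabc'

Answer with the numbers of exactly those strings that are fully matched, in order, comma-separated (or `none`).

3, 7

1 → no match
2 → no match
3 → match
4 → no match
5 → no match
6 → no match
7 → match
8 → no match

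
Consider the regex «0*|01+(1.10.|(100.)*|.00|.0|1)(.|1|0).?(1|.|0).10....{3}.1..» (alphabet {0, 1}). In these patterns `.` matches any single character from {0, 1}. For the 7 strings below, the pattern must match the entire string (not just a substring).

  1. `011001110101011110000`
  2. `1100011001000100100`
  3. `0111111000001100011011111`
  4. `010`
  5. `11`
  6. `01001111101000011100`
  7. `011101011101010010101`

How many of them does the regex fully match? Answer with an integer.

1 → no match
2 → no match
3 → match
4. `010` → no match
5. `11` → no match
6 → match
7 → match
Total matched: 3

3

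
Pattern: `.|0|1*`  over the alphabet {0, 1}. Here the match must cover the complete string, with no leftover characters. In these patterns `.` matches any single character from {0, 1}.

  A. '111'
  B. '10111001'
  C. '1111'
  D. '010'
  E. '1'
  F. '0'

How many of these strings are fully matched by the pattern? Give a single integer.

4

A. '111' → match
B. '10111001' → no match
C. '1111' → match
D. '010' → no match
E. '1' → match
F. '0' → match
Total matched: 4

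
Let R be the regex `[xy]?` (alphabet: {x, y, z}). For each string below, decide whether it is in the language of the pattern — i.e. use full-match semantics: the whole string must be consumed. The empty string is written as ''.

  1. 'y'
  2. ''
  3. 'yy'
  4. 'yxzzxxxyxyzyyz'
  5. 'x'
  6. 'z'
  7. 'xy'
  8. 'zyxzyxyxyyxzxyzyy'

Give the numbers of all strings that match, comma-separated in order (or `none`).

1 → match
2 → match
3 → no match
4 → no match
5 → match
6 → no match
7 → no match
8 → no match

1, 2, 5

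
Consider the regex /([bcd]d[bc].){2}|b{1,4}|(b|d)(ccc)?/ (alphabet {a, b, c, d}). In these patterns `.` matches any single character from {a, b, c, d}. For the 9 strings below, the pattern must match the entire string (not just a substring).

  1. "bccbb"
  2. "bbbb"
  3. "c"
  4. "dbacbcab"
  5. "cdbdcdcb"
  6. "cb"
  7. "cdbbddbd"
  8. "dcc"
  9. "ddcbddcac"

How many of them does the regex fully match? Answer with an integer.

3

1. "bccbb" → no match
2. "bbbb" → match
3. "c" → no match
4. "dbacbcab" → no match
5. "cdbdcdcb" → match
6. "cb" → no match
7. "cdbbddbd" → match
8. "dcc" → no match
9. "ddcbddcac" → no match
Total matched: 3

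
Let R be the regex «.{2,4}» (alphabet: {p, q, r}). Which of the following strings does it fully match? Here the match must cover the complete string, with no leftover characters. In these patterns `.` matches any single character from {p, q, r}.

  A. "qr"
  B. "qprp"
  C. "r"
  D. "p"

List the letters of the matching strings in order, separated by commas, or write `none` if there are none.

A → match
B → match
C → no match
D → no match

A, B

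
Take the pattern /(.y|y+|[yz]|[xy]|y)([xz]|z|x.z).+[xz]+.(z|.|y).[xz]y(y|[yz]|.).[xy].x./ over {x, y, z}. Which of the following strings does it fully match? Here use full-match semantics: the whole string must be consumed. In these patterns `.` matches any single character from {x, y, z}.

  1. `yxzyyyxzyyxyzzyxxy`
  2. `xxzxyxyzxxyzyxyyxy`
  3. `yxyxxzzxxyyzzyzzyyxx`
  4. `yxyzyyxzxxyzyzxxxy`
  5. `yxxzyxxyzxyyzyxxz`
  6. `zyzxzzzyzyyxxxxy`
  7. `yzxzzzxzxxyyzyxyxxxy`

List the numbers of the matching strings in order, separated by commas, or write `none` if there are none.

1 → match
2 → no match
3 → match
4 → no match
5 → match
6 → match
7 → match

1, 3, 5, 6, 7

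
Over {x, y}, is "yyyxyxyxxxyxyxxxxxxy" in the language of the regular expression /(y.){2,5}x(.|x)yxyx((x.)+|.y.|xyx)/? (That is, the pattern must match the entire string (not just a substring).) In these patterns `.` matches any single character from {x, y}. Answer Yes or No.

Yes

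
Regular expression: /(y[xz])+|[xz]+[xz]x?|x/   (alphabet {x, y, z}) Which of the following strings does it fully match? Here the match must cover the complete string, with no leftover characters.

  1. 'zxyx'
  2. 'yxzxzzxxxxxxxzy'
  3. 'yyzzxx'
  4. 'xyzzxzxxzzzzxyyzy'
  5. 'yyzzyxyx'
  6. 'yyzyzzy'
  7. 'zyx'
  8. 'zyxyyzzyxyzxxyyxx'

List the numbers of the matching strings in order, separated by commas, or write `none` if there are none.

none

1 → no match
2 → no match
3 → no match
4 → no match
5 → no match
6 → no match
7 → no match
8 → no match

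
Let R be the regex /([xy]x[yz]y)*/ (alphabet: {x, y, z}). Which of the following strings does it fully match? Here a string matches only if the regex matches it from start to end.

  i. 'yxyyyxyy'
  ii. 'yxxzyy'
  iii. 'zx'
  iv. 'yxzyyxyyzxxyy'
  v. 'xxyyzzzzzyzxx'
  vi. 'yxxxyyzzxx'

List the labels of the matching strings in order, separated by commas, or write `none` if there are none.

i

i → match
ii → no match
iii → no match
iv → no match
v → no match
vi → no match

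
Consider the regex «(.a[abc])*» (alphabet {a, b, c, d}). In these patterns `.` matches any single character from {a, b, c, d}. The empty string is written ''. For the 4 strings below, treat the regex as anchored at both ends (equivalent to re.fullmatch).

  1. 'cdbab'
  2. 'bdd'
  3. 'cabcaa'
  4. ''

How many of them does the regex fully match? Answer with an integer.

1 → no match
2 → no match
3 → match
4 → match
Total matched: 2

2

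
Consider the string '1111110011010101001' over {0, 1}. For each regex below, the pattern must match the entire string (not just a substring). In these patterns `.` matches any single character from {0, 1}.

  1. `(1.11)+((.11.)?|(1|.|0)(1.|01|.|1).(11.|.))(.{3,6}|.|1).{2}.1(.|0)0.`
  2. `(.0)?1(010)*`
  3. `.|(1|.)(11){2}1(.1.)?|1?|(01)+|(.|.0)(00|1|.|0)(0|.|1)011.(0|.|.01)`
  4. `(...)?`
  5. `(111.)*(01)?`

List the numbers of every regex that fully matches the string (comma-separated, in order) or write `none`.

1 → match
2 → no match
3 → no match
4 → no match
5 → no match

1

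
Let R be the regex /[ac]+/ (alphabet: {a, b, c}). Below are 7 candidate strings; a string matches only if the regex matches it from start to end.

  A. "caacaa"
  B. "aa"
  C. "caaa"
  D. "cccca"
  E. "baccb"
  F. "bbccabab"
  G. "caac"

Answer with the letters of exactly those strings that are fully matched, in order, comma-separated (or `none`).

A → match
B → match
C → match
D → match
E → no match
F → no match
G → match

A, B, C, D, G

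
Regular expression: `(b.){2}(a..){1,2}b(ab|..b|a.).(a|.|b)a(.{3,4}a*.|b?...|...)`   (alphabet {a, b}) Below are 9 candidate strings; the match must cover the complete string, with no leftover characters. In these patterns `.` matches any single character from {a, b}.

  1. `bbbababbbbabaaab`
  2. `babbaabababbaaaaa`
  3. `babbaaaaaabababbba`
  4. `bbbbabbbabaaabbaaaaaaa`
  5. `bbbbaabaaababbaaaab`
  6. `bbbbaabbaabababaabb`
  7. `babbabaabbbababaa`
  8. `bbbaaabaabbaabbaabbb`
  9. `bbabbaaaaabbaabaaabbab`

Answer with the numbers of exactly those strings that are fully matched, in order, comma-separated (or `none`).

1 → no match
2 → no match
3 → no match
4 → match
5 → match
6 → match
7 → no match
8 → match
9 → no match

4, 5, 6, 8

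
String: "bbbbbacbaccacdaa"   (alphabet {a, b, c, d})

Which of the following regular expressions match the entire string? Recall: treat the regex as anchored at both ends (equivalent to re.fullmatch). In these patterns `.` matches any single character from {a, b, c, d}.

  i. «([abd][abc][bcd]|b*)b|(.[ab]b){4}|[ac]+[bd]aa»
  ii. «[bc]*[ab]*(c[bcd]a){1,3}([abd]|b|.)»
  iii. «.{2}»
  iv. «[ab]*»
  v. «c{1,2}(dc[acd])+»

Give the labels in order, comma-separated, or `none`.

ii

i → no match
ii → match
iii → no match
iv → no match
v → no match — must start with "c"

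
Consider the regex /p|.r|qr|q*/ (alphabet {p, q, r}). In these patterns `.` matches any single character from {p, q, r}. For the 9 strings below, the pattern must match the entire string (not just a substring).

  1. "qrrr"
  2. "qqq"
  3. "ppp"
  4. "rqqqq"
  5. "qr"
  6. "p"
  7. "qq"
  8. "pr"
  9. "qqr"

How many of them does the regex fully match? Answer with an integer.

5

1 → no match
2 → match
3 → no match
4 → no match
5 → match
6 → match
7 → match
8 → match
9 → no match
Total matched: 5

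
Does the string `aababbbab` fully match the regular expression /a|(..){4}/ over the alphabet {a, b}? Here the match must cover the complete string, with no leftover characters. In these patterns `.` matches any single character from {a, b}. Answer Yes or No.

No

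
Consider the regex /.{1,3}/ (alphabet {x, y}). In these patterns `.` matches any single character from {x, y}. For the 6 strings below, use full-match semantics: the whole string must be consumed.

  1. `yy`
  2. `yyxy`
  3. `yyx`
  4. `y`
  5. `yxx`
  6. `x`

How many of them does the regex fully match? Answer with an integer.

1. `yy` → match
2. `yyxy` → no match
3. `yyx` → match
4. `y` → match
5. `yxx` → match
6. `x` → match
Total matched: 5

5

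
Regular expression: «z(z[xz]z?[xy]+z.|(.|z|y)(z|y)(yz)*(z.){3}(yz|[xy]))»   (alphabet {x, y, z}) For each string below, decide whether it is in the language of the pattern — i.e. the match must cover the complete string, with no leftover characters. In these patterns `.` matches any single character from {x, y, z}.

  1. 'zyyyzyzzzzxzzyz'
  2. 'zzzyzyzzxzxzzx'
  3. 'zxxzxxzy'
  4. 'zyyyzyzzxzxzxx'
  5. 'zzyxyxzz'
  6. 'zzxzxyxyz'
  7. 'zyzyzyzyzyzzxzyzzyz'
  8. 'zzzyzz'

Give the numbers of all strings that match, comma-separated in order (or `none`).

1 → match
2 → match
3 → no match
4 → match
5 → no match
6 → no match
7 → match
8 → match

1, 2, 4, 7, 8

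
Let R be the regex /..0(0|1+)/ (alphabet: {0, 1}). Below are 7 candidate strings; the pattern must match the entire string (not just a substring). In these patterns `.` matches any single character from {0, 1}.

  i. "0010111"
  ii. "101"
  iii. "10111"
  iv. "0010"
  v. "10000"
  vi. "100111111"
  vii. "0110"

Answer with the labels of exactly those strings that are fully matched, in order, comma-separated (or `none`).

vi

i → no match
ii → no match
iii → no match
iv → no match
v → no match
vi → match
vii → no match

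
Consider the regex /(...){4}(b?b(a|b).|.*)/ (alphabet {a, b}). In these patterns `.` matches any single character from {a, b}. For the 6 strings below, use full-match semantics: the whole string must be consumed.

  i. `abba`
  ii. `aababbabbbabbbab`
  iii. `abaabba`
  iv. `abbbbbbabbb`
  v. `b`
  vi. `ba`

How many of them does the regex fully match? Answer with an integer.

1

i → no match
ii → match
iii → no match
iv → no match
v → no match
vi → no match
Total matched: 1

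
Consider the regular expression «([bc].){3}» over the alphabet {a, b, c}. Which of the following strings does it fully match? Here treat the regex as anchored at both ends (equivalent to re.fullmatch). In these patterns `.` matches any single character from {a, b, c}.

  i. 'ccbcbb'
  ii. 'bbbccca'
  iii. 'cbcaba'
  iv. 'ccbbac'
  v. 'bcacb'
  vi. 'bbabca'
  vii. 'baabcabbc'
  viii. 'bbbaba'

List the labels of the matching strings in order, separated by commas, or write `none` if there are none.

i. 'ccbcbb' → match
ii. 'bbbccca' → no match
iii. 'cbcaba' → match
iv. 'ccbbac' → no match
v. 'bcacb' → no match
vi. 'bbabca' → no match
vii. 'baabcabbc' → no match
viii. 'bbbaba' → match

i, iii, viii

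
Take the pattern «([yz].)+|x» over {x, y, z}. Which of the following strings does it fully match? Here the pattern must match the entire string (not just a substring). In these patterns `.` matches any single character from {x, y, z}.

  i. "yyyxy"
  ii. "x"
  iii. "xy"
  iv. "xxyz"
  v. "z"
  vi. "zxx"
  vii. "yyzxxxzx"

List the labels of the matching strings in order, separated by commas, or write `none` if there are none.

i → no match
ii → match
iii → no match
iv → no match
v → no match
vi → no match
vii → no match

ii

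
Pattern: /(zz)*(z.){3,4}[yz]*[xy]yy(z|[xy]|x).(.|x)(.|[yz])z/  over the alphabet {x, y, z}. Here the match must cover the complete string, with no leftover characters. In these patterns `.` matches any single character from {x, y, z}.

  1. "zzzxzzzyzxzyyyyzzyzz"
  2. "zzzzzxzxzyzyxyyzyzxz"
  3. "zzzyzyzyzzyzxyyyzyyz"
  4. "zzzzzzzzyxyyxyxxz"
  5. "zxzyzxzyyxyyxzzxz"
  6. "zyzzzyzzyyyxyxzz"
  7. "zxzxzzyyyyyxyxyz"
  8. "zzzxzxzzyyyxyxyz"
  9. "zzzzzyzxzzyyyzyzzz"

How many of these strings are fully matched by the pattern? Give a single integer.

1 → match
2 → match
3 → match
4 → match
5 → match
6 → match
7 → match
8 → match
9 → match
Total matched: 9

9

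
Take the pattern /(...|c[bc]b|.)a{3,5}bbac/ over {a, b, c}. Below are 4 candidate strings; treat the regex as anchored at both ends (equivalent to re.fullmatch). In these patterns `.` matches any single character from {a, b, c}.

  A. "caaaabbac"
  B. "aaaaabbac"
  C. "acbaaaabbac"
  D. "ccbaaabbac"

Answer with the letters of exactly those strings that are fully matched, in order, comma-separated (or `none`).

A, B, C, D

A. "caaaabbac" → match
B. "aaaaabbac" → match
C. "acbaaaabbac" → match
D. "ccbaaabbac" → match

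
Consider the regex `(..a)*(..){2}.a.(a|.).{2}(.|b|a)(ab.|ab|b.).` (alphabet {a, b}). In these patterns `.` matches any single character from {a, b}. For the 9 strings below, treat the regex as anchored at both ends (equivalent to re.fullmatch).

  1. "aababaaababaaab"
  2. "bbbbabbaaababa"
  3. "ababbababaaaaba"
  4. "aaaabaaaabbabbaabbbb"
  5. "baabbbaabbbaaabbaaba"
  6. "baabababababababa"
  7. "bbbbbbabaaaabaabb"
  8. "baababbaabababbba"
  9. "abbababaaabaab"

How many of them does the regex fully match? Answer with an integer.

1 → no match
2 → no match
3 → no match
4 → match
5 → no match
6 → match
7 → no match
8 → match
9 → no match
Total matched: 3

3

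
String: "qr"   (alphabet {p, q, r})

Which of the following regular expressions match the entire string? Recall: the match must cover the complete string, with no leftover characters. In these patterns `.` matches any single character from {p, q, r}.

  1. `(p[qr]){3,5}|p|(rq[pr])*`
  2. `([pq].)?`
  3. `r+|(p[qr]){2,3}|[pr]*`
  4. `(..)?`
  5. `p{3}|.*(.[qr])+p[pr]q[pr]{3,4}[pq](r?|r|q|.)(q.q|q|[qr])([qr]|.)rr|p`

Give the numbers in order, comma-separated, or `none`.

2, 4

1 → no match
2 → match
3 → no match
4 → match
5 → no match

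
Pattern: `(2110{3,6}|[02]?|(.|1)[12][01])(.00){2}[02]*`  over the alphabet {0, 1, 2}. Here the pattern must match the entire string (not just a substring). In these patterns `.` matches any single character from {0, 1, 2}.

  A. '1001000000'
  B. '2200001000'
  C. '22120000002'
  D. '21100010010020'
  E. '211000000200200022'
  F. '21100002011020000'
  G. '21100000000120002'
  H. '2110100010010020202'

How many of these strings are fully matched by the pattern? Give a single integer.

5

A → match
B → match
C → match
D → match
E → match
F → no match
G → no match
H → no match
Total matched: 5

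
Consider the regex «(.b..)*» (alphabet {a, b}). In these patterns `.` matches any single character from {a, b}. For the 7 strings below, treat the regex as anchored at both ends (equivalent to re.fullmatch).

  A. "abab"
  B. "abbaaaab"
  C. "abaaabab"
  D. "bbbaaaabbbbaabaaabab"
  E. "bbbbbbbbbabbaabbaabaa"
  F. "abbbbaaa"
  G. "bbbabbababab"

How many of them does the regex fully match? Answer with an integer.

3

A → match
B → no match
C → match
D → no match
E → no match
F → no match
G → match
Total matched: 3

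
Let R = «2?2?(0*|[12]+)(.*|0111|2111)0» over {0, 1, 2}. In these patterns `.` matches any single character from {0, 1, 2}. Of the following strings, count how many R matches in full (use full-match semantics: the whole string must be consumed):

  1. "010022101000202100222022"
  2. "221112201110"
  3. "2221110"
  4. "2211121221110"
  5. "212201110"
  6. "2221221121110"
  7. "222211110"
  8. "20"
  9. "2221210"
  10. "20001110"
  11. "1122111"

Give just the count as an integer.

9

1 → no match — must end with "0"
2 → match
3 → match
4 → match
5 → match
6 → match
7 → match
8 → match
9 → match
10 → match
11 → no match — must end with "0"
Total matched: 9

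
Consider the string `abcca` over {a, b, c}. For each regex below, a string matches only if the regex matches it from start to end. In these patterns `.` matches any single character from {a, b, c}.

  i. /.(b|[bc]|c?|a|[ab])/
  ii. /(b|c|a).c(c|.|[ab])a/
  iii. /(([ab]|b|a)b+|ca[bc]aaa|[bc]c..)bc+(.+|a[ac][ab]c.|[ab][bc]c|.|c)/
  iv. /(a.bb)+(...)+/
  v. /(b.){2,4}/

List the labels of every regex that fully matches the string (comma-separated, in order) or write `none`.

i → no match
ii → match
iii → no match
iv → no match
v → no match — must start with `b`

ii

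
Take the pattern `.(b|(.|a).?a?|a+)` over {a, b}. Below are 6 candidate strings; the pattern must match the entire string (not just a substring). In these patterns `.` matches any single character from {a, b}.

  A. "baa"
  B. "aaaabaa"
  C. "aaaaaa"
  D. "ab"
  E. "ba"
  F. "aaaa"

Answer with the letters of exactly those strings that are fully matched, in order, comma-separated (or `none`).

A, C, D, E, F

A. "baa" → match
B. "aaaabaa" → no match
C. "aaaaaa" → match
D. "ab" → match
E. "ba" → match
F. "aaaa" → match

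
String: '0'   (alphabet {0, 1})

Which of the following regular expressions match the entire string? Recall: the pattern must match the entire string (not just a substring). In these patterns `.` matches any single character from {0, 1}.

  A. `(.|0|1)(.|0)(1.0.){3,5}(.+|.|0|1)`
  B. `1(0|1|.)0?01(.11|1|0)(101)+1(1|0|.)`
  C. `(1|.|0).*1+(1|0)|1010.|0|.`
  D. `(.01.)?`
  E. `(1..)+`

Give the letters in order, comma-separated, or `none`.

A → no match
B → no match — must start with '1'
C → match
D → no match
E → no match — must start with '1'

C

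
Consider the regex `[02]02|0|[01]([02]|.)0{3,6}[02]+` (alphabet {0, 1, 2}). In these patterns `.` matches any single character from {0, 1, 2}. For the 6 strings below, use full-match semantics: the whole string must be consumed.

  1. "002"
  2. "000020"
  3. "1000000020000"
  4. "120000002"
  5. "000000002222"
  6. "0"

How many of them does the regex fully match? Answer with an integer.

5

1 → match
2 → no match
3 → match
4 → match
5 → match
6 → match
Total matched: 5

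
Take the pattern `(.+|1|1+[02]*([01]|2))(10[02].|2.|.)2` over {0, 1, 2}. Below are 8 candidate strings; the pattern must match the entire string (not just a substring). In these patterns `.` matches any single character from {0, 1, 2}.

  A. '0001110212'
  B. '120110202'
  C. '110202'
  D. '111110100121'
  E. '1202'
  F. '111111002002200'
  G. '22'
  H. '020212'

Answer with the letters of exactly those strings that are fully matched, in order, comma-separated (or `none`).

A → match
B → match
C → match
D → no match — must end with '2'
E → match
F → no match — must end with '2'
G → no match
H → match

A, B, C, E, H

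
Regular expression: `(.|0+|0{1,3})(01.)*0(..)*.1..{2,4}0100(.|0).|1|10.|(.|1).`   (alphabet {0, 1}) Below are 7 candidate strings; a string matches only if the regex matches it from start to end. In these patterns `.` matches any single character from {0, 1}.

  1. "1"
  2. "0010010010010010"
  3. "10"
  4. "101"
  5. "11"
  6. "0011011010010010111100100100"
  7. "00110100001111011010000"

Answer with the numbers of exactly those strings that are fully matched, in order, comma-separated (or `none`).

1, 2, 3, 4, 5, 7

1 → match
2 → match
3 → match
4 → match
5 → match
6 → no match
7 → match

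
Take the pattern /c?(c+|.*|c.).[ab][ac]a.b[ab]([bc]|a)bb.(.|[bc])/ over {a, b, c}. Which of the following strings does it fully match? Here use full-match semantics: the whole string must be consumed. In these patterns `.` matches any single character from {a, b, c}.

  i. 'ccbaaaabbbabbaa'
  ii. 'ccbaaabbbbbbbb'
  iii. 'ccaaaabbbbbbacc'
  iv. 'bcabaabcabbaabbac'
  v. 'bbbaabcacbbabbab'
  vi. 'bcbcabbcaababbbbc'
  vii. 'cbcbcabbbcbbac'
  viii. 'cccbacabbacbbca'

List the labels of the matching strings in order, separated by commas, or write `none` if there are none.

i, ii, iv, v, vi, vii, viii

i → match
ii → match
iii → no match
iv → match
v → match
vi → match
vii → match
viii → match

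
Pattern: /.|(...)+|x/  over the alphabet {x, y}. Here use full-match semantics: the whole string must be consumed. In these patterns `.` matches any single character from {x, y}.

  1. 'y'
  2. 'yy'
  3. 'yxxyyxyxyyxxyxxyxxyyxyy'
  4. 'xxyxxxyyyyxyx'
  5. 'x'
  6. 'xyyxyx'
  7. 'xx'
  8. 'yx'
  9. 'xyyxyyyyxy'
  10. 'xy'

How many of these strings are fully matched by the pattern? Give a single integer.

3

1 → match
2 → no match
3 → no match
4 → no match
5 → match
6 → match
7 → no match
8 → no match
9 → no match
10 → no match
Total matched: 3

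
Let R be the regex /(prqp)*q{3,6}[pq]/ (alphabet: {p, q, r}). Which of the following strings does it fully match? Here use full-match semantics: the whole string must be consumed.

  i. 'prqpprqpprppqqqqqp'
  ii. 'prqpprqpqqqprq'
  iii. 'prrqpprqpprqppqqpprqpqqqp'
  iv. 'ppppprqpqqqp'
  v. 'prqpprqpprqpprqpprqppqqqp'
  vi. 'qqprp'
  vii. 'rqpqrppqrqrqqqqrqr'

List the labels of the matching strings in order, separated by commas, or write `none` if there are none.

i → no match
ii → no match
iii → no match
iv. 'ppppprqpqqqp' → no match
v → no match
vi. 'qqprp' → no match
vii → no match

none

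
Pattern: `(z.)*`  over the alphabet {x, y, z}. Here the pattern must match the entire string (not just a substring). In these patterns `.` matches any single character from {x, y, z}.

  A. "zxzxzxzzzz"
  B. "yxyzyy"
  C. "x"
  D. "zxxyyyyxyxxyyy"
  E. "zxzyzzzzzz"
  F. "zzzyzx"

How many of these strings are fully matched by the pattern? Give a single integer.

3

A. "zxzxzxzzzz" → match
B. "yxyzyy" → no match
C. "x" → no match
D → no match
E. "zxzyzzzzzz" → match
F. "zzzyzx" → match
Total matched: 3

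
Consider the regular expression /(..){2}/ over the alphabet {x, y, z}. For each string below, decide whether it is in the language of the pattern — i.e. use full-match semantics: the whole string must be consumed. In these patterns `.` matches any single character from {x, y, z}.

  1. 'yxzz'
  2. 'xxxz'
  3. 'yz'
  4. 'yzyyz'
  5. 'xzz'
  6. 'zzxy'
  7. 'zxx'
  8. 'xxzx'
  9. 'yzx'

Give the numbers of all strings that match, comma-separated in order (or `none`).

1 → match
2 → match
3 → no match
4 → no match
5 → no match
6 → match
7 → no match
8 → match
9 → no match

1, 2, 6, 8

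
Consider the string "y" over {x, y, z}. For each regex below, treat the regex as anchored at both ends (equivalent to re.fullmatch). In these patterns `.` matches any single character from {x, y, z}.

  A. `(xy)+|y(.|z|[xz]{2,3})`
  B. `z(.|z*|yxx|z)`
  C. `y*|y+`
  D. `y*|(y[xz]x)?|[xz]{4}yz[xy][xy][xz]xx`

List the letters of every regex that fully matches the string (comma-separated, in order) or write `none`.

A → no match
B → no match — must start with "z"
C → match
D → match

C, D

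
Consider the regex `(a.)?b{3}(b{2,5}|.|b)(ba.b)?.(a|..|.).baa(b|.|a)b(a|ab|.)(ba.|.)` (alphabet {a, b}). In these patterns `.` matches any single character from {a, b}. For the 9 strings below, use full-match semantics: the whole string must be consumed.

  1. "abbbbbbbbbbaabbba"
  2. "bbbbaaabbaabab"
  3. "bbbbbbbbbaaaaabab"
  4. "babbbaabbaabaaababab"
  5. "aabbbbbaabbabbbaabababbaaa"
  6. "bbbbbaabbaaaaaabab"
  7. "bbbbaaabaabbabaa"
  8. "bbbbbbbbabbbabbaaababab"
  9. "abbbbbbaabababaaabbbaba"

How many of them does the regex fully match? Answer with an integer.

1 → match
2 → no match
3 → no match
4 → no match
5 → no match
6 → no match
7 → match
8 → match
9 → no match
Total matched: 3

3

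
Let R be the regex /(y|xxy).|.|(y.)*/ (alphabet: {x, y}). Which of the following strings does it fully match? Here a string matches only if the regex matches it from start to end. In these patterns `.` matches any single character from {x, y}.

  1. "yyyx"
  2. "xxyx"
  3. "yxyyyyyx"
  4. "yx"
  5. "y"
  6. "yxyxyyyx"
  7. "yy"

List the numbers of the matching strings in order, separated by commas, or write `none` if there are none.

1 → match
2 → match
3 → match
4 → match
5 → match
6 → match
7 → match

1, 2, 3, 4, 5, 6, 7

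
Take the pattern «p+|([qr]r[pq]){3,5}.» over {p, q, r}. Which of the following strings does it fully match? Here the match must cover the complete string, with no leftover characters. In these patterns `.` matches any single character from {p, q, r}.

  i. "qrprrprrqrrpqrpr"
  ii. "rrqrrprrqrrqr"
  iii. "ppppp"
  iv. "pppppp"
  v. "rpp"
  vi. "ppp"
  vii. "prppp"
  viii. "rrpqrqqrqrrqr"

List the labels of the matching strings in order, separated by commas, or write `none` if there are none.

i, ii, iii, iv, vi, viii

i → match
ii → match
iii. "ppppp" → match
iv. "pppppp" → match
v. "rpp" → no match
vi. "ppp" → match
vii. "prppp" → no match
viii → match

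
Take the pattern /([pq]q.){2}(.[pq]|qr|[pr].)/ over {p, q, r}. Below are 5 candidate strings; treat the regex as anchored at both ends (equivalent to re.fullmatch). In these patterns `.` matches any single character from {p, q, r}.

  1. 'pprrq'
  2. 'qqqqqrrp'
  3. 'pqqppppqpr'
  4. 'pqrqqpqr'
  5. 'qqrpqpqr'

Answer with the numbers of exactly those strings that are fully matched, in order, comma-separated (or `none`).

1 → no match
2 → match
3 → no match
4 → match
5 → match

2, 4, 5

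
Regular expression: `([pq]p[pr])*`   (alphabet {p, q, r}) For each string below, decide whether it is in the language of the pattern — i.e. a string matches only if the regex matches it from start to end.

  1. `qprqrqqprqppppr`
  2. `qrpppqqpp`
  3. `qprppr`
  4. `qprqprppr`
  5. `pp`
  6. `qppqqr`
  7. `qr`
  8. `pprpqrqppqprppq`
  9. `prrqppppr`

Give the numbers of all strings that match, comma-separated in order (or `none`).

1 → no match
2 → no match
3 → match
4 → match
5 → no match
6 → no match
7 → no match
8 → no match
9 → no match

3, 4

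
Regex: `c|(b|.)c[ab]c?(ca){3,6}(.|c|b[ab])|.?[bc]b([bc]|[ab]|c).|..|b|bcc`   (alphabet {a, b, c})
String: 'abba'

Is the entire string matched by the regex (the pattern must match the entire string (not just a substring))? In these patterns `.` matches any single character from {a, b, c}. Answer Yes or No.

No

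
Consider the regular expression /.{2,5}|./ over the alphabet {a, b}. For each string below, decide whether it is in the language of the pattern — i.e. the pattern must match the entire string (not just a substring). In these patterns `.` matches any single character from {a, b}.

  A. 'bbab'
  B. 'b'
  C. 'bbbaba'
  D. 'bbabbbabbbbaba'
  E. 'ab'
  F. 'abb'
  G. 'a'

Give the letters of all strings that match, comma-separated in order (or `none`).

A, B, E, F, G

A. 'bbab' → match
B. 'b' → match
C. 'bbbaba' → no match
D → no match
E. 'ab' → match
F. 'abb' → match
G. 'a' → match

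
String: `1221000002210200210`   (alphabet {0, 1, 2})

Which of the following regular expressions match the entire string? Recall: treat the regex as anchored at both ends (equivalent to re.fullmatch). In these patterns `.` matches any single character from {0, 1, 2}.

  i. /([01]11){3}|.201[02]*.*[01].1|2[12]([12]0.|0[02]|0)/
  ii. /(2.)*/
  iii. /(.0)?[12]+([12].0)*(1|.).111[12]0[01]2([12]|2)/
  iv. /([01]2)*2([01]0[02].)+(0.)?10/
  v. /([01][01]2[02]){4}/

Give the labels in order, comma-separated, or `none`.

i → no match
ii → no match
iii → no match
iv → match
v → no match

iv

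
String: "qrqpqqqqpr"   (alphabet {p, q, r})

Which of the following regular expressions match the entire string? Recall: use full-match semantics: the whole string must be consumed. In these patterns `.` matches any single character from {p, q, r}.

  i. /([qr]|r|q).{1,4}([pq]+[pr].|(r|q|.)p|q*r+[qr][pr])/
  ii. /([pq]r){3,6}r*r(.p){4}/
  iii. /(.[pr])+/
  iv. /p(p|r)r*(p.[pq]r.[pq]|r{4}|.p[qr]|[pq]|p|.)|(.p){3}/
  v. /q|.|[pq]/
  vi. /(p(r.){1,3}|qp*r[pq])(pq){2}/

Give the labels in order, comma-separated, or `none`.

i

i → match
ii → no match — must end with "p"
iii → no match
iv → no match
v → no match
vi → no match — must end with "pq"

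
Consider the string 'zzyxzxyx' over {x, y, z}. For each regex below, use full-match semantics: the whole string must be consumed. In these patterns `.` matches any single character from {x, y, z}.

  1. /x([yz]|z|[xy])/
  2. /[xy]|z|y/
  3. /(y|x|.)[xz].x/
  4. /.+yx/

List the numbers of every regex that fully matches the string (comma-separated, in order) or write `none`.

1 → no match — must start with 'x'
2 → no match
3 → no match
4 → match

4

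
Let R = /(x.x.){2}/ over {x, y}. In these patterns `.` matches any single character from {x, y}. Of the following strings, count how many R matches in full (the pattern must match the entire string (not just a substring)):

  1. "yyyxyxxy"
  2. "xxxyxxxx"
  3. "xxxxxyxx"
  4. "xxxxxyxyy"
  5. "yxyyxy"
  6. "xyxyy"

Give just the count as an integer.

2

1. "yyyxyxxy" → no match — must start with "x"
2. "xxxyxxxx" → match
3. "xxxxxyxx" → match
4. "xxxxxyxyy" → no match
5. "yxyyxy" → no match — must start with "x"
6. "xyxyy" → no match
Total matched: 2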